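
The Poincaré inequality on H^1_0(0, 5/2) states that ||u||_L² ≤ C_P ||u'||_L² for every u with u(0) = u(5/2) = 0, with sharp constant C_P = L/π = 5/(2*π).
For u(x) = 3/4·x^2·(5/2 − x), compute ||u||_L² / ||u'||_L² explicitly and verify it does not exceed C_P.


||u||_L² / ||u'||_L² = 5*sqrt(14)/28 < C_P = 5/(2*π).

u(x) = 3/4·x^2·(5/2 − x), so u'(x) = 3*x*(5 - 3*x)/4.
u(x) = 3/4·x^2·(5/2 − x) vanishes at x = 0 and x = 5/2, so u ∈ H^1_0(0, 5/2). Differentiate via the product rule and integrate the resulting polynomials term by term.
  ∫_0^5/2 u² dx = ∫_0^5/2 (9*x^6/16 - 45*x^5/16 + 225*x^4/64) dx. Term by term:
    ∫_0^5/2 9*x^6/16 dx = 703125/14336;  ∫_0^5/2 -45*x^5/16 dx = -234375/2048;  ∫_0^5/2 225*x^4/64 dx = 140625/2048.
  Sum: 703125/14336 − 234375/2048 + 140625/2048 = 46875/14336.
  ∫_0^5/2 (u')² dx = ∫_0^5/2 (81*x^4/16 - 135*x^3/8 + 225*x^2/16) dx. Term by term:
    ∫_0^5/2 81*x^4/16 dx = 50625/512;  ∫_0^5/2 -135*x^3/8 dx = -84375/512;  ∫_0^5/2 225*x^2/16 dx = 9375/128.
  Sum: 50625/512 − 84375/512 + 9375/128 = 1875/256.
∫_0^5/2 u² dx = 46875/14336, so ||u||_L² = 125*sqrt(42)/448.
∫_0^5/2 (u')² dx = 1875/256, so ||u'||_L² = 25*sqrt(3)/16.
Ratio ||u||_L² / ||u'||_L² = 5*sqrt(14)/28.
Sharp Poincaré constant on H^1_0(0, 5/2) is C_P = L/π = 5/(2*π), achieved by sin(2*π/5·x).
A polynomial bump cannot attain the sharp Poincaré constant (only the first sine eigenfunction does), so the ratio is strictly less than C_P, consistent with ||u||_L² ≤ C_P ||u'||_L².


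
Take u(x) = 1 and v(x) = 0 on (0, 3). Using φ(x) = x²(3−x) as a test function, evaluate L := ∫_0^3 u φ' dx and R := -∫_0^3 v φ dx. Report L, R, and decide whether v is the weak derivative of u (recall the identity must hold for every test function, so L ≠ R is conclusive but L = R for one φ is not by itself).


LHS = 0, RHS = 0. Yes, v = u' weakly.

u(x) = 1, classical derivative u'(x) = 0.
φ(x) = x²(3−x), so φ'(x) = 3*x*(2 - x).
Note φ(0) = φ(3) = 0, so the boundary term u·φ vanishes.
LHS = ∫_0^3 u(x) φ'(x) dx = ∫_0^3 (-3*x^2 + 6*x) dx. Term by term:
  ∫_0^3 -3*x^2 dx = -27;  ∫_0^3 6*x dx = 27.
Sum: -27 + 27 = 0.
So LHS = 0.
∫_0^3 v(x) φ(x) dx = ∫_0^3 (0) dx. Term by term:
  ∫_0^3 0 dx = 0.
So RHS = -∫_0^3 v(x) φ(x) dx = 0.
LHS = RHS, so the identity holds for this test φ.
Moreover u is smooth here and v(x) = u'(x) = 0 pointwise, so the identity holds for every test function. Hence v is the weak derivative of u.


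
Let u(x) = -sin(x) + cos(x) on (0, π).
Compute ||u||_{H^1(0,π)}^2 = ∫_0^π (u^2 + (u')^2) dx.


||u||_{H^1(0,π)}^2 = 2*π

u'(x) = -sin(x) - cos(x).
Expand u² and (u')² and integrate term by term on (0, π), using: for integers n ≥ 1, ∫_0^π sin²(nx) dx = ∫_0^π cos²(nx) dx = π/2; for n ≠ n', ∫_0^π sin(nx)sin(n'x) dx = ∫_0^π cos(nx)cos(n'x) dx = 0; and by product-to-sum, ∫_0^π sin(nx)cos(n'x) dx = ½∫_0^π [sin((n+n')x) + sin((n−n')x)] dx, which is 0 when n+n' is even and 2n/(n²−n'²) when n+n' is odd (it need not vanish on (0, π)).
  u² squared terms: (-1)²·∫sin(x)² dx = 1·π/2 = π/2;  (1)²·∫cos(x)² dx = 1·π/2 = π/2.
  u² cross terms: 2·(-1)·(1)·∫sin(x)·cos(x) dx = -2·(0) = 0.
  So ∫_0^π u² dx = π/2 + π/2 + 0 = π.
  (u')² squared terms: (-1)²·∫cos(x)² dx = 1·π/2 = π/2;  (-1)²·∫sin(x)² dx = 1·π/2 = π/2.
  (u')² cross terms: 2·(-1)·(-1)·∫cos(x)·sin(x) dx = 2·(0) = 0.
  So ∫_0^π (u')² dx = π/2 + π/2 + 0 = π.
||u||_{H^1}^2 = (π) + (π) = 2*π.


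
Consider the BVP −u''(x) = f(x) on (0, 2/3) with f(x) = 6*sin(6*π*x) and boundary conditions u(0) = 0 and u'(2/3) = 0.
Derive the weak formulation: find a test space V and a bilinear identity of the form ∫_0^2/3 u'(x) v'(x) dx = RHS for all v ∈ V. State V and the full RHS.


V = {v ∈ H^1(0, 2/3) : v(0) = 0} (test functions vanish at x = 0 where u is specified); weak form: ∫_0^2/3 u'v' dx = ∫_0^2/3 (6*sin(6*π*x)) v dx for all v ∈ V.

Multiply both sides by a test function v and integrate from 0 to 2/3:
  ∫_0^2/3 −u''(x) v(x) dx = ∫_0^2/3 f(x) v(x) dx.
Integrate the LHS by parts once:
  ∫_0^2/3 −u'' v dx = −[u'(x) v(x)]_0^2/3 + ∫_0^2/3 u'(x) v'(x) dx.
Thus ∫_0^2/3 u'(x) v'(x) dx = ∫_0^2/3 f(x) v(x) dx + [u'(x) v(x)]_0^2/3.
Choose V so that boundary terms are either known or forced to vanish.
Mixed BC: u(0) = 0 (Dirichlet) and u'(2/3) = 0 (Neumann). Define V = {v ∈ H^1(0, 2/3) : v(0) = 0}. Then [u' v]_0^2/3 = u'(2/3)·v(2/3) − u'(0)·0 = 0.
Weak formulation: find u (satisfying any essential BC) such that ∫_0^2/3 u'(x) v'(x) dx = ∫_0^2/3 f v dx for all v ∈ V (Dirichlet at 0 absorbed into V; the Neumann datum at x = 2/3 is zero, so no boundary term remains).
Substituting f(x) = 6*sin(6*π*x), the right-hand side is ∫_0^2/3 (6*sin(6*π*x)) v dx.


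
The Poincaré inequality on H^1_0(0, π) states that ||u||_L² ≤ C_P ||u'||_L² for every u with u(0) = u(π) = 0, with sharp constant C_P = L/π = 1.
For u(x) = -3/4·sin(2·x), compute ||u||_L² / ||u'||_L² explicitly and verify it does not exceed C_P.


||u||_L² / ||u'||_L² = 1/2 < C_P = 1.

u(x) = -3/4·sin(2·x), so u'(x) = -3*cos(2*x)/2.
Writing u(x) = A·sin(kπx/L) with A = -3/4 and k = 2, use ∫_0^L sin²(kπx/L) dx = L/2 and ∫_0^L cos²(kπx/L) dx = L/2.
u² = 9/16·sin²(2·x) and (u')² = 9/4·cos²(2·x), and each of sin², cos² integrates to L/2 = π/2 over (0, π).
∫_0^π u² dx = 9*π/32, so ||u||_L² = 3*sqrt(2)*sqrt(π)/8.
∫_0^π (u')² dx = 9*π/8, so ||u'||_L² = 3*sqrt(2)*sqrt(π)/4.
Ratio ||u||_L² / ||u'||_L² = 1/2.
Sharp Poincaré constant on H^1_0(0, π) is C_P = L/π = 1, achieved by sin(x).
This is the k = 2 harmonic; the ratio L/(kπ) is strictly less than C_P = L/π, consistent with the sharp inequality ||u||_L² ≤ C_P ||u'||_L².


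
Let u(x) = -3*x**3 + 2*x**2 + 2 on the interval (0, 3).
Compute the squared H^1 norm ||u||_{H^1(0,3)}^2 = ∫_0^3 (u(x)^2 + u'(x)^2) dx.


||u||_{H^1}^2 = 28083/7

The H^1 norm (squared) on an interval (0, L) is
  ||u||_{H^1}^2 = ∫_0^L u(x)^2 dx + ∫_0^L u'(x)^2 dx.
Compute u'(x) = -9*x**2 + 4*x.
Then u(x)^2 = 9*x**6 - 12*x**5 + 4*x**4 - 12*x**3 + 8*x**2 + 4 and u'(x)^2 = 81*x**4 - 72*x**3 + 16*x**2.
Integrate each monomial from 0 to 3 using ∫_0^3 c·x^n dx = c·3^(n+1)/(n+1):
  ∫_0^3 u(x)^2 dx = ∫_0^3 (9*x^6 - 12*x^5 + 4*x^4 - 12*x^3 + 8*x^2 + 4) dx. Term by term:
    ∫_0^3 9*x^6 dx = 19683/7;  ∫_0^3 -12*x^5 dx = -1458;  ∫_0^3 4*x^4 dx = 972/5;
    ∫_0^3 -12*x^3 dx = -243;  ∫_0^3 8*x^2 dx = 72;  ∫_0^3 4 dx = 12.
  Sum: 19683/7 − 1458 + 972/5 − 243 + 72 + 12 = 48624/35.
  ∫_0^3 u'(x)^2 dx = ∫_0^3 (81*x^4 - 72*x^3 + 16*x^2) dx. Term by term:
    ∫_0^3 81*x^4 dx = 19683/5;  ∫_0^3 -72*x^3 dx = -1458;  ∫_0^3 16*x^2 dx = 144.
  Sum: 19683/5 − 1458 + 144 = 13113/5.
Adding: ||u||_{H^1}^2 = 48624/35 + 13113/5 = 28083/7.


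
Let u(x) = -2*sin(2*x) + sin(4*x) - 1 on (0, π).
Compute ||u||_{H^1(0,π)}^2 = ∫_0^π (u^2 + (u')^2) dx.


||u||_{H^1(0,π)}^2 = 39*π/2

u'(x) = -4*cos(2*x) + 4*cos(4*x).
Expand u² and (u')² and integrate term by term on (0, π), using: for integers n ≥ 1, ∫_0^π sin²(nx) dx = ∫_0^π cos²(nx) dx = π/2; for n ≠ n', ∫_0^π sin(nx)sin(n'x) dx = ∫_0^π cos(nx)cos(n'x) dx = 0; and by product-to-sum, ∫_0^π sin(nx)cos(n'x) dx = ½∫_0^π [sin((n+n')x) + sin((n−n')x)] dx, which is 0 when n+n' is even and 2n/(n²−n'²) when n+n' is odd (it need not vanish on (0, π)). For the constant mode: ∫_0^π 1 dx = π, ∫_0^π cos(nx) dx = 0, ∫_0^π sin(nx) dx = (1−(−1)^n)/n.
  u² squared terms: (-1)²·∫1 dx = 1·π = π;  (-2)²·∫sin(2x)² dx = 4·π/2 = 2*π;  (1)²·∫sin(4x)² dx = 1·π/2 = π/2.
  u² cross terms: 2·(-1)·(-2)·∫1·sin(2x) dx = 4·(0) = 0;  2·(-1)·(1)·∫1·sin(4x) dx = -2·(0) = 0;  2·(-2)·(1)·∫sin(2x)·sin(4x) dx = -4·(0) = 0.
  So ∫_0^π u² dx = π + 2*π + π/2 + 0 + 0 + 0 = 7*π/2.
  (u')² squared terms: (-4)²·∫cos(2x)² dx = 16·π/2 = 8*π;  (4)²·∫cos(4x)² dx = 16·π/2 = 8*π.
  (u')² cross terms: 2·(-4)·(4)·∫cos(2x)·cos(4x) dx = -32·(0) = 0.
  So ∫_0^π (u')² dx = 8*π + 8*π + 0 = 16*π.
||u||_{H^1}^2 = (7*π/2) + (16*π) = 39*π/2.


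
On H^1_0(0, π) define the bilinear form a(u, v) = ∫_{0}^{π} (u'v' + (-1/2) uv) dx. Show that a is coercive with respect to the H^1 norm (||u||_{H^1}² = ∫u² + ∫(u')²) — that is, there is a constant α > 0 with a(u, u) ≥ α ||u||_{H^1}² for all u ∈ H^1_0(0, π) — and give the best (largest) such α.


α = 1/4

Coercivity of a(·,·) on H^1_0(0, π) means a(u, u) ≥ α ||u||_{H^1}² for every u ∈ H^1_0.
The interval has length L = π, and Poincaré/coercivity depend only on L. Here a(u, u) = ∫(u')² + (-1/2)·∫u².
Here c = -1/2 < 0 with |c| < (π/L)² = 1, so coercivity still holds. The condition a(u,u) ≥ α||u||_{H^1}² reads (1−α)∫(u')² ≥ (α−c)∫u². Any admissible α is ≤ 1 (rapidly oscillating u have ∫u²/∫(u')² → 0), and α = 1 would force 0 ≥ (1−c)∫u², impossible since c < 1; so 1−α > 0. By the sharp Poincaré inequality on H^1_0 of an interval of length L, ∫(u')² ≥ (π/L)²∫u² with equality for the first sine mode sin(π(x−x₀)/L) (x₀ the left endpoint), so the inequality holds for all u iff (1−α)(π/L)² ≥ α − c, i.e. α ≤ ((π/L)² + c)/((π/L)² + 1) = (1 + c(L/π)²)/(1 + (L/π)²). (Direct route, valid since c ≤ 0: Poincaré gives c∫u² ≥ c(L/π)²∫(u')², so a(u,u) ≥ (1 + c(L/π)²)∫(u')², while ||u||_{H^1}² ≤ (1 + (L/π)²)∫(u')²; dividing yields the same α.) With (π/L)² = 1 and c = -1/2, the largest admissible constant is α = ((π/L)² + c)/((π/L)² + 1).
Simplifying, α = 1/4.


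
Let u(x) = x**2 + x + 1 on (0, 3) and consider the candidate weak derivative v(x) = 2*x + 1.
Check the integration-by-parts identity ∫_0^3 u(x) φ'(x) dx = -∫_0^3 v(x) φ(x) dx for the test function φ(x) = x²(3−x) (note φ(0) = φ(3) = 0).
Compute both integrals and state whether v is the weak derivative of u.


LHS = -621/20, RHS = -621/20. Yes, v = u' weakly.

u(x) = x**2 + x + 1, classical derivative u'(x) = 2*x + 1.
φ(x) = x²(3−x), so φ'(x) = 3*x*(2 - x).
Note φ(0) = φ(3) = 0, so the boundary term u·φ vanishes.
LHS = ∫_0^3 u(x) φ'(x) dx = ∫_0^3 (-3*x^4 + 3*x^3 + 3*x^2 + 6*x) dx. Term by term:
  ∫_0^3 -3*x^4 dx = -729/5;  ∫_0^3 3*x^3 dx = 243/4;  ∫_0^3 3*x^2 dx = 27;
  ∫_0^3 6*x dx = 27.
Sum: -729/5 + 243/4 + 27 + 27 = -621/20.
So LHS = -621/20.
∫_0^3 v(x) φ(x) dx = ∫_0^3 (-2*x^4 + 5*x^3 + 3*x^2) dx. Term by term:
  ∫_0^3 -2*x^4 dx = -486/5;  ∫_0^3 5*x^3 dx = 405/4;  ∫_0^3 3*x^2 dx = 27.
Sum: -486/5 + 405/4 + 27 = 621/20.
So RHS = -∫_0^3 v(x) φ(x) dx = -621/20.
LHS = RHS, so the identity holds for this test φ.
Moreover u is smooth here and v(x) = u'(x) = 2*x + 1 pointwise, so the identity holds for every test function. Hence v is the weak derivative of u.


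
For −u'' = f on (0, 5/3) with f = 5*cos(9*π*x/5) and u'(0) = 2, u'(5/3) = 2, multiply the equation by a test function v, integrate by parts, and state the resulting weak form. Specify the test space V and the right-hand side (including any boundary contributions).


V = H^1(0, 5/3) (v unrestricted at boundary; u is determined up to an additive constant); weak form: ∫_0^5/3 u'v' dx = ∫_0^5/3 (5*cos(9*π*x/5)) v dx + 2·v(5/3) − 2·v(0) for all v ∈ V.

Multiply both sides by a test function v and integrate from 0 to 5/3:
  ∫_0^5/3 −u''(x) v(x) dx = ∫_0^5/3 f(x) v(x) dx.
Integrate the LHS by parts once:
  ∫_0^5/3 −u'' v dx = −[u'(x) v(x)]_0^5/3 + ∫_0^5/3 u'(x) v'(x) dx.
Thus ∫_0^5/3 u'(x) v'(x) dx = ∫_0^5/3 f(x) v(x) dx + [u'(x) v(x)]_0^5/3.
Choose V so that boundary terms are either known or forced to vanish.
u has inhomogeneous Neumann u'(0) = 2, u'(5/3) = 2. [u' v]_0^5/3 = (2)·v(5/3) − (2)·v(0) = 2·v(5/3) − 2·v(0). Take V = H^1(0, 5/3); boundary term becomes part of RHS.
Weak formulation: find u (satisfying any essential BC) such that ∫_0^5/3 u'(x) v'(x) dx = ∫_0^5/3 f v dx + 2·v(5/3) − 2·v(0) for all v ∈ V (Neumann data are natural BCs: they enter the RHS as boundary terms).
Substituting f(x) = 5*cos(9*π*x/5), the right-hand side is ∫_0^5/3 (5*cos(9*π*x/5)) v dx + 2·v(5/3) − 2·v(0).
Compatibility check (pure Neumann): taking v ≡ 1 ∈ V gives 0 = ∫_0^5/3 f dx + (2) − (2), i.e. ∫_0^5/3 f dx must equal u'(0) − u'(5/3) = 0. Indeed ∫_0^5/3 (5*cos(9*π*x/5)) dx = 0, so the data are compatible. The solution is then unique only up to an additive constant (fix it e.g. by requiring ∫_0^5/3 u dx = 0).


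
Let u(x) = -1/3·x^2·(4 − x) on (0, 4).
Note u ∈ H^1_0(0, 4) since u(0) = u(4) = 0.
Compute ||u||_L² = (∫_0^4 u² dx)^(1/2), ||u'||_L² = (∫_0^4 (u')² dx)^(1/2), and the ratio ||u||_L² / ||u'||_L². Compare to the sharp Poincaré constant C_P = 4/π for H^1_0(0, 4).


||u||_L² / ||u'||_L² = 2*sqrt(14)/7 < C_P = 4/π.

u(x) = -1/3·x^2·(4 − x), so u'(x) = x*(3*x - 8)/3.
u(x) = -1/3·x^2·(4 − x) vanishes at x = 0 and x = 4, so u ∈ H^1_0(0, 4). Differentiate via the product rule and integrate the resulting polynomials term by term.
  ∫_0^4 u² dx = ∫_0^4 (x^6/9 - 8*x^5/9 + 16*x^4/9) dx. Term by term:
    ∫_0^4 x^6/9 dx = 16384/63;  ∫_0^4 -8*x^5/9 dx = -16384/27;  ∫_0^4 16*x^4/9 dx = 16384/45.
  Sum: 16384/63 − 16384/27 + 16384/45 = 16384/945.
  ∫_0^4 (u')² dx = ∫_0^4 (x^4 - 16*x^3/3 + 64*x^2/9) dx. Term by term:
    ∫_0^4 x^4 dx = 1024/5;  ∫_0^4 -16*x^3/3 dx = -1024/3;  ∫_0^4 64*x^2/9 dx = 4096/27.
  Sum: 1024/5 − 1024/3 + 4096/27 = 2048/135.
∫_0^4 u² dx = 16384/945, so ||u||_L² = 128*sqrt(105)/315.
∫_0^4 (u')² dx = 2048/135, so ||u'||_L² = 32*sqrt(30)/45.
Ratio ||u||_L² / ||u'||_L² = 2*sqrt(14)/7.
Sharp Poincaré constant on H^1_0(0, 4) is C_P = L/π = 4/π, achieved by sin(π/4·x).
A polynomial bump cannot attain the sharp Poincaré constant (only the first sine eigenfunction does), so the ratio is strictly less than C_P, consistent with ||u||_L² ≤ C_P ||u'||_L².


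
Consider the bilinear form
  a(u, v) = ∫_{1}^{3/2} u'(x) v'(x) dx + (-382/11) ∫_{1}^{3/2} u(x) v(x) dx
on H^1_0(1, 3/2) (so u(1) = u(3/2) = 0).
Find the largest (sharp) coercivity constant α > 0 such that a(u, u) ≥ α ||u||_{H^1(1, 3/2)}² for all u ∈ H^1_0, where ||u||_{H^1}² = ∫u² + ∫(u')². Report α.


α = 2*(-191 + 22*π^2)/(11*(1 + 4*π^2))

Coercivity of a(·,·) on H^1_0(1, 3/2) means a(u, u) ≥ α ||u||_{H^1}² for every u ∈ H^1_0.
The interval has length L = 1/2, and Poincaré/coercivity depend only on L. Here a(u, u) = ∫(u')² + (-382/11)·∫u².
Here c = -382/11 < 0 with |c| < (π/L)² = 4*π^2, so coercivity still holds. The condition a(u,u) ≥ α||u||_{H^1}² reads (1−α)∫(u')² ≥ (α−c)∫u². Any admissible α is ≤ 1 (rapidly oscillating u have ∫u²/∫(u')² → 0), and α = 1 would force 0 ≥ (1−c)∫u², impossible since c < 1; so 1−α > 0. By the sharp Poincaré inequality on H^1_0 of an interval of length L, ∫(u')² ≥ (π/L)²∫u² with equality for the first sine mode sin(π(x−x₀)/L) (x₀ the left endpoint), so the inequality holds for all u iff (1−α)(π/L)² ≥ α − c, i.e. α ≤ ((π/L)² + c)/((π/L)² + 1) = (1 + c(L/π)²)/(1 + (L/π)²). (Direct route, valid since c ≤ 0: Poincaré gives c∫u² ≥ c(L/π)²∫(u')², so a(u,u) ≥ (1 + c(L/π)²)∫(u')², while ||u||_{H^1}² ≤ (1 + (L/π)²)∫(u')²; dividing yields the same α.) With (π/L)² = 4*π^2 and c = -382/11, the largest admissible constant is α = ((π/L)² + c)/((π/L)² + 1).
Simplifying, α = 2*(-191 + 22*π^2)/(11*(1 + 4*π^2)).


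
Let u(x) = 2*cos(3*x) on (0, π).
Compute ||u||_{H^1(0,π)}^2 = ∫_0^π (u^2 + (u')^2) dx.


||u||_{H^1(0,π)}^2 = 20*π

u'(x) = -6*sin(3*x).
Expand u² and (u')² and integrate term by term on (0, π), using: for integers n ≥ 1, ∫_0^π sin²(nx) dx = ∫_0^π cos²(nx) dx = π/2; for n ≠ n', ∫_0^π sin(nx)sin(n'x) dx = ∫_0^π cos(nx)cos(n'x) dx = 0; and by product-to-sum, ∫_0^π sin(nx)cos(n'x) dx = ½∫_0^π [sin((n+n')x) + sin((n−n')x)] dx, which is 0 when n+n' is even and 2n/(n²−n'²) when n+n' is odd (it need not vanish on (0, π)).
  u² squared terms: (2)²·∫cos(3x)² dx = 4·π/2 = 2*π.
  So ∫_0^π u² dx = 2*π.
  (u')² squared terms: (-6)²·∫sin(3x)² dx = 36·π/2 = 18*π.
  So ∫_0^π (u')² dx = 18*π.
||u||_{H^1}^2 = (2*π) + (18*π) = 20*π.


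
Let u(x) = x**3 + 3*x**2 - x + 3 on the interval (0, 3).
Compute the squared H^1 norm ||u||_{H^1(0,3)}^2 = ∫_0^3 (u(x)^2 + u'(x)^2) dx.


||u||_{H^1}^2 = 102831/35

The H^1 norm (squared) on an interval (0, L) is
  ||u||_{H^1}^2 = ∫_0^L u(x)^2 dx + ∫_0^L u'(x)^2 dx.
Compute u'(x) = 3*x**2 + 6*x - 1.
Then u(x)^2 = x**6 + 6*x**5 + 7*x**4 + 19*x**2 - 6*x + 9 and u'(x)^2 = 9*x**4 + 36*x**3 + 30*x**2 - 12*x + 1.
Integrate each monomial from 0 to 3 using ∫_0^3 c·x^n dx = c·3^(n+1)/(n+1):
  ∫_0^3 u(x)^2 dx = ∫_0^3 (x^6 + 6*x^5 + 7*x^4 + 19*x^2 - 6*x + 9) dx. Term by term:
    ∫_0^3 x^6 dx = 2187/7;  ∫_0^3 6*x^5 dx = 729;  ∫_0^3 7*x^4 dx = 1701/5;
    ∫_0^3 19*x^2 dx = 171;  ∫_0^3 -6*x dx = -27;  ∫_0^3 9 dx = 27.
  Sum: 2187/7 + 729 + 1701/5 + 171 − 27 + 27 = 54342/35.
  ∫_0^3 u'(x)^2 dx = ∫_0^3 (9*x^4 + 36*x^3 + 30*x^2 - 12*x + 1) dx. Term by term:
    ∫_0^3 9*x^4 dx = 2187/5;  ∫_0^3 36*x^3 dx = 729;  ∫_0^3 30*x^2 dx = 270;
    ∫_0^3 -12*x dx = -54;  ∫_0^3 1 dx = 3.
  Sum: 2187/5 + 729 + 270 − 54 + 3 = 6927/5.
Adding: ||u||_{H^1}^2 = 54342/35 + 6927/5 = 102831/35.


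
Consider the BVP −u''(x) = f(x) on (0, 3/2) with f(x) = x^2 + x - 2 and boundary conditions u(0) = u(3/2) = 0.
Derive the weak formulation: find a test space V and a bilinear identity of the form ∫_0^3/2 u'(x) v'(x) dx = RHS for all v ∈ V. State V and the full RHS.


V = H^1_0(0, 3/2) (so v(0) = v(3/2) = 0); weak form: ∫_0^3/2 u'v' dx = ∫_0^3/2 (x^2 + x - 2) v dx for all v ∈ V.

Multiply both sides by a test function v and integrate from 0 to 3/2:
  ∫_0^3/2 −u''(x) v(x) dx = ∫_0^3/2 f(x) v(x) dx.
Integrate the LHS by parts once:
  ∫_0^3/2 −u'' v dx = −[u'(x) v(x)]_0^3/2 + ∫_0^3/2 u'(x) v'(x) dx.
Thus ∫_0^3/2 u'(x) v'(x) dx = ∫_0^3/2 f(x) v(x) dx + [u'(x) v(x)]_0^3/2.
Choose V so that boundary terms are either known or forced to vanish.
u is Dirichlet: u(0) = u(3/2) = 0. Let V = H^1_0(0, 3/2); then v(0) = v(3/2) = 0, and [u' v]_0^3/2 = 0.
Weak formulation: find u (satisfying any essential BC) such that ∫_0^3/2 u'(x) v'(x) dx = ∫_0^3/2 f v dx for all v ∈ V.
Substituting f(x) = x^2 + x - 2, the right-hand side is ∫_0^3/2 (x^2 + x - 2) v dx.


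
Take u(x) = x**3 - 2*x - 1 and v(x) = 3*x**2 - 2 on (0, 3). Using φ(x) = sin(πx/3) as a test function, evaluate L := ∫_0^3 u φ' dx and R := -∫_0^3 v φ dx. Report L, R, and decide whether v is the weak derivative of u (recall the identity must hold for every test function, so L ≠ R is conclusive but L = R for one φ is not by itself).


LHS = -69/π + 324/π^3, RHS = -69/π + 324/π^3. Yes, v = u' weakly.

u(x) = x**3 - 2*x - 1, classical derivative u'(x) = 3*x**2 - 2.
φ(x) = sin(πx/3), so φ'(x) = π*cos(π*x/3)/3.
Note φ(0) = φ(3) = 0, so the boundary term u·φ vanishes.
LHS = ∫_0^3 u(x) φ'(x) dx = ∫_0^3 (π*x^3*cos(π*x/3)/3 - 2*π*x*cos(π*x/3)/3 - π*cos(π*x/3)/3) dx. Term by term:
  ∫_0^3 -π*cos(π*x/3)/3 dx = 0;  ∫_0^3 -2*π*x*cos(π*x/3)/3 dx = 12/π;  ∫_0^3 π*x^3*cos(π*x/3)/3 dx = -81/π + 324/π^3.
Sum: 0 + 12/π + -81/π + 324/π^3 = -69/π + 324/π^3.
So LHS = -69/π + 324/π^3.
∫_0^3 v(x) φ(x) dx = ∫_0^3 (3*x^2*sin(π*x/3) - 2*sin(π*x/3)) dx. Term by term:
  ∫_0^3 -2*sin(π*x/3) dx = -12/π;  ∫_0^3 3*x^2*sin(π*x/3) dx = -324/π^3 + 81/π.
Sum: -12/π + -324/π^3 + 81/π = -324/π^3 + 69/π.
So RHS = -∫_0^3 v(x) φ(x) dx = -69/π + 324/π^3.
LHS = RHS, so the identity holds for this test φ.
Moreover u is smooth here and v(x) = u'(x) = 3*x**2 - 2 pointwise, so the identity holds for every test function. Hence v is the weak derivative of u.


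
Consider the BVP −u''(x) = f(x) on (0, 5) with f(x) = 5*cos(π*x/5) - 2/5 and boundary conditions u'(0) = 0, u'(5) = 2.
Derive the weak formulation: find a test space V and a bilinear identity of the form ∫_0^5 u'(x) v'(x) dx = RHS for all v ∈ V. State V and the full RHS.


V = H^1(0, 5) (v unrestricted at boundary; u is determined up to an additive constant); weak form: ∫_0^5 u'v' dx = ∫_0^5 (5*cos(π*x/5) - 2/5) v dx + 2·v(5) for all v ∈ V.

Multiply both sides by a test function v and integrate from 0 to 5:
  ∫_0^5 −u''(x) v(x) dx = ∫_0^5 f(x) v(x) dx.
Integrate the LHS by parts once:
  ∫_0^5 −u'' v dx = −[u'(x) v(x)]_0^5 + ∫_0^5 u'(x) v'(x) dx.
Thus ∫_0^5 u'(x) v'(x) dx = ∫_0^5 f(x) v(x) dx + [u'(x) v(x)]_0^5.
Choose V so that boundary terms are either known or forced to vanish.
u has inhomogeneous Neumann u'(0) = 0, u'(5) = 2. [u' v]_0^5 = (2)·v(5) − (0)·v(0) = 2·v(5). Take V = H^1(0, 5); boundary term becomes part of RHS.
Weak formulation: find u (satisfying any essential BC) such that ∫_0^5 u'(x) v'(x) dx = ∫_0^5 f v dx + 2·v(5) for all v ∈ V (Neumann data are natural BCs: they enter the RHS as boundary terms).
Substituting f(x) = 5*cos(π*x/5) - 2/5, the right-hand side is ∫_0^5 (5*cos(π*x/5) - 2/5) v dx + 2·v(5).
Compatibility check (pure Neumann): taking v ≡ 1 ∈ V gives 0 = ∫_0^5 f dx + (2) − (0), i.e. ∫_0^5 f dx must equal u'(0) − u'(5) = -2. Indeed ∫_0^5 (5*cos(π*x/5) - 2/5) dx = -2, so the data are compatible. The solution is then unique only up to an additive constant (fix it e.g. by requiring ∫_0^5 u dx = 0).


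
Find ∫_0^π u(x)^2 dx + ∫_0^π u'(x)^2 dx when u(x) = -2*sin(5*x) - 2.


||u||_{H^1(0,π)}^2 = 16/5 + 56*π

u'(x) = -10*cos(5*x).
Expand u² and (u')² and integrate term by term on (0, π), using: for integers n ≥ 1, ∫_0^π sin²(nx) dx = ∫_0^π cos²(nx) dx = π/2; for n ≠ n', ∫_0^π sin(nx)sin(n'x) dx = ∫_0^π cos(nx)cos(n'x) dx = 0; and by product-to-sum, ∫_0^π sin(nx)cos(n'x) dx = ½∫_0^π [sin((n+n')x) + sin((n−n')x)] dx, which is 0 when n+n' is even and 2n/(n²−n'²) when n+n' is odd (it need not vanish on (0, π)). For the constant mode: ∫_0^π 1 dx = π, ∫_0^π cos(nx) dx = 0, ∫_0^π sin(nx) dx = (1−(−1)^n)/n.
  u² squared terms: (-2)²·∫1 dx = 4·π = 4*π;  (-2)²·∫sin(5x)² dx = 4·π/2 = 2*π.
  u² cross terms: 2·(-2)·(-2)·∫1·sin(5x) dx = 8·(2/5) = 16/5.
  So ∫_0^π u² dx = 4*π + 2*π + 16/5 = 16/5 + 6*π.
  (u')² squared terms: (-10)²·∫cos(5x)² dx = 100·π/2 = 50*π.
  So ∫_0^π (u')² dx = 50*π.
||u||_{H^1}^2 = (16/5 + 6*π) + (50*π) = 16/5 + 56*π.


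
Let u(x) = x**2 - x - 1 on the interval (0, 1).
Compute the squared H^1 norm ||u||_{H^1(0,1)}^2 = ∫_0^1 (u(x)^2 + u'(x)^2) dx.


||u||_{H^1}^2 = 17/10

The H^1 norm (squared) on an interval (0, L) is
  ||u||_{H^1}^2 = ∫_0^L u(x)^2 dx + ∫_0^L u'(x)^2 dx.
Compute u'(x) = 2*x - 1.
Then u(x)^2 = x**4 - 2*x**3 - x**2 + 2*x + 1 and u'(x)^2 = 4*x**2 - 4*x + 1.
Integrate each monomial from 0 to 1 using ∫_0^1 c·x^n dx = c·1^(n+1)/(n+1):
  ∫_0^1 u(x)^2 dx = ∫_0^1 (x^4 - 2*x^3 - x^2 + 2*x + 1) dx. Term by term:
    ∫_0^1 x^4 dx = 1/5;  ∫_0^1 -2*x^3 dx = -1/2;  ∫_0^1 -x^2 dx = -1/3;
    ∫_0^1 2*x dx = 1;  ∫_0^1 1 dx = 1.
  Sum: 1/5 − 1/2 − 1/3 + 1 + 1 = 41/30.
  ∫_0^1 u'(x)^2 dx = ∫_0^1 (4*x^2 - 4*x + 1) dx. Term by term:
    ∫_0^1 4*x^2 dx = 4/3;  ∫_0^1 -4*x dx = -2;  ∫_0^1 1 dx = 1.
  Sum: 4/3 − 2 + 1 = 1/3.
Adding: ||u||_{H^1}^2 = 41/30 + 1/3 = 17/10.


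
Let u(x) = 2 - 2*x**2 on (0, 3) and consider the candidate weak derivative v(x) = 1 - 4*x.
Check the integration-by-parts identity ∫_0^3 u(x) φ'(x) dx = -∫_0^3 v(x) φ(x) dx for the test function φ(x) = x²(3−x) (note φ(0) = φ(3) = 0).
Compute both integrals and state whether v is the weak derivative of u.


LHS = 243/5, RHS = 837/20. No, v is not the weak derivative of u.

u(x) = 2 - 2*x**2, classical derivative u'(x) = -4*x.
φ(x) = x²(3−x), so φ'(x) = 3*x*(2 - x).
Note φ(0) = φ(3) = 0, so the boundary term u·φ vanishes.
LHS = ∫_0^3 u(x) φ'(x) dx = ∫_0^3 (6*x^4 - 12*x^3 - 6*x^2 + 12*x) dx. Term by term:
  ∫_0^3 6*x^4 dx = 1458/5;  ∫_0^3 -12*x^3 dx = -243;  ∫_0^3 -6*x^2 dx = -54;
  ∫_0^3 12*x dx = 54.
Sum: 1458/5 − 243 − 54 + 54 = 243/5.
So LHS = 243/5.
∫_0^3 v(x) φ(x) dx = ∫_0^3 (4*x^4 - 13*x^3 + 3*x^2) dx. Term by term:
  ∫_0^3 4*x^4 dx = 972/5;  ∫_0^3 -13*x^3 dx = -1053/4;  ∫_0^3 3*x^2 dx = 27.
Sum: 972/5 − 1053/4 + 27 = -837/20.
So RHS = -∫_0^3 v(x) φ(x) dx = 837/20.
LHS − RHS = 27/4 ≠ 0, so the identity fails.
(For a valid weak derivative the identity must hold for EVERY test function, in particular this one. The failure shows v is NOT the weak derivative of u.)
Correct weak derivative would be u'(x) = -4*x.


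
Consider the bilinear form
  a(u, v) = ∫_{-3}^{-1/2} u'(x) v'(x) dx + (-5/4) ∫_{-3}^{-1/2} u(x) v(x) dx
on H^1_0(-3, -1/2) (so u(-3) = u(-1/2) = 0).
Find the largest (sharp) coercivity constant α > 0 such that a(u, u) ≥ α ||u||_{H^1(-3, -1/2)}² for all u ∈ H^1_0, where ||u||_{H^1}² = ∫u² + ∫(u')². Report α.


α = (-125 + 16*π^2)/(4*(25 + 4*π^2))

Coercivity of a(·,·) on H^1_0(-3, -1/2) means a(u, u) ≥ α ||u||_{H^1}² for every u ∈ H^1_0.
The interval has length L = 5/2, and Poincaré/coercivity depend only on L. Here a(u, u) = ∫(u')² + (-5/4)·∫u².
Here c = -5/4 < 0 with |c| < (π/L)² = 4*π^2/25, so coercivity still holds. The condition a(u,u) ≥ α||u||_{H^1}² reads (1−α)∫(u')² ≥ (α−c)∫u². Any admissible α is ≤ 1 (rapidly oscillating u have ∫u²/∫(u')² → 0), and α = 1 would force 0 ≥ (1−c)∫u², impossible since c < 1; so 1−α > 0. By the sharp Poincaré inequality on H^1_0 of an interval of length L, ∫(u')² ≥ (π/L)²∫u² with equality for the first sine mode sin(π(x−x₀)/L) (x₀ the left endpoint), so the inequality holds for all u iff (1−α)(π/L)² ≥ α − c, i.e. α ≤ ((π/L)² + c)/((π/L)² + 1) = (1 + c(L/π)²)/(1 + (L/π)²). (Direct route, valid since c ≤ 0: Poincaré gives c∫u² ≥ c(L/π)²∫(u')², so a(u,u) ≥ (1 + c(L/π)²)∫(u')², while ||u||_{H^1}² ≤ (1 + (L/π)²)∫(u')²; dividing yields the same α.) With (π/L)² = 4*π^2/25 and c = -5/4, the largest admissible constant is α = ((π/L)² + c)/((π/L)² + 1).
Simplifying, α = (-125 + 16*π^2)/(4*(25 + 4*π^2)).


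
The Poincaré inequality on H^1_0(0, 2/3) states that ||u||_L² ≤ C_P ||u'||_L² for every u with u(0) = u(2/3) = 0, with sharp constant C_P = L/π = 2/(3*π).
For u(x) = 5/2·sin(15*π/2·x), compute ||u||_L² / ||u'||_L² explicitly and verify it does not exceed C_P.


||u||_L² / ||u'||_L² = 2/(15*π) < C_P = 2/(3*π).

u(x) = 5/2·sin(15*π/2·x), so u'(x) = 75*π*cos(15*π*x/2)/4.
Writing u(x) = A·sin(kπx/L) with A = 5/2 and k = 5, use ∫_0^L sin²(kπx/L) dx = L/2 and ∫_0^L cos²(kπx/L) dx = L/2.
u² = 25/4·sin²(15*π/2·x) and (u')² = 5625*π^2/16·cos²(15*π/2·x), and each of sin², cos² integrates to L/2 = 1/3 over (0, 2/3).
∫_0^2/3 u² dx = 25/12, so ||u||_L² = 5*sqrt(3)/6.
∫_0^2/3 (u')² dx = 1875*π^2/16, so ||u'||_L² = 25*sqrt(3)*π/4.
Ratio ||u||_L² / ||u'||_L² = 2/(15*π).
Sharp Poincaré constant on H^1_0(0, 2/3) is C_P = L/π = 2/(3*π), achieved by sin(3*π/2·x).
This is the k = 5 harmonic; the ratio L/(kπ) is strictly less than C_P = L/π, consistent with the sharp inequality ||u||_L² ≤ C_P ||u'||_L².


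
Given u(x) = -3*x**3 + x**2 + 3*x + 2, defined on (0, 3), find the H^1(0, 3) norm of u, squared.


||u||_{H^1}^2 = 290973/70

The H^1 norm (squared) on an interval (0, L) is
  ||u||_{H^1}^2 = ∫_0^L u(x)^2 dx + ∫_0^L u'(x)^2 dx.
Compute u'(x) = -9*x**2 + 2*x + 3.
Then u(x)^2 = 9*x**6 - 6*x**5 - 17*x**4 - 6*x**3 + 13*x**2 + 12*x + 4 and u'(x)^2 = 81*x**4 - 36*x**3 - 50*x**2 + 12*x + 9.
Integrate each monomial from 0 to 3 using ∫_0^3 c·x^n dx = c·3^(n+1)/(n+1):
  ∫_0^3 u(x)^2 dx = ∫_0^3 (9*x^6 - 6*x^5 - 17*x^4 - 6*x^3 + 13*x^2 + 12*x + 4) dx. Term by term:
    ∫_0^3 9*x^6 dx = 19683/7;  ∫_0^3 -6*x^5 dx = -729;  ∫_0^3 -17*x^4 dx = -4131/5;
    ∫_0^3 -6*x^3 dx = -243/2;  ∫_0^3 13*x^2 dx = 117;  ∫_0^3 12*x dx = 54;
    ∫_0^3 4 dx = 12.
  Sum: 19683/7 − 729 − 4131/5 − 243/2 + 117 + 54 + 12 = 92271/70.
  ∫_0^3 u'(x)^2 dx = ∫_0^3 (81*x^4 - 36*x^3 - 50*x^2 + 12*x + 9) dx. Term by term:
    ∫_0^3 81*x^4 dx = 19683/5;  ∫_0^3 -36*x^3 dx = -729;  ∫_0^3 -50*x^2 dx = -450;
    ∫_0^3 12*x dx = 54;  ∫_0^3 9 dx = 27.
  Sum: 19683/5 − 729 − 450 + 54 + 27 = 14193/5.
Adding: ||u||_{H^1}^2 = 92271/70 + 14193/5 = 290973/70.


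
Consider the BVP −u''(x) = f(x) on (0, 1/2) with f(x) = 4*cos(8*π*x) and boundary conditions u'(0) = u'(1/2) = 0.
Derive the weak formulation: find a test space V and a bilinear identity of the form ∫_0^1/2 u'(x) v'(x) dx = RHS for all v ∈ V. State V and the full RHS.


V = H^1(0, 1/2) (no boundary constraint on v; u is determined up to an additive constant); weak form: ∫_0^1/2 u'v' dx = ∫_0^1/2 (4*cos(8*π*x)) v dx for all v ∈ V.

Multiply both sides by a test function v and integrate from 0 to 1/2:
  ∫_0^1/2 −u''(x) v(x) dx = ∫_0^1/2 f(x) v(x) dx.
Integrate the LHS by parts once:
  ∫_0^1/2 −u'' v dx = −[u'(x) v(x)]_0^1/2 + ∫_0^1/2 u'(x) v'(x) dx.
Thus ∫_0^1/2 u'(x) v'(x) dx = ∫_0^1/2 f(x) v(x) dx + [u'(x) v(x)]_0^1/2.
Choose V so that boundary terms are either known or forced to vanish.
u has homogeneous Neumann: u'(0) = u'(1/2) = 0. So [u' v]_0^1/2 = 0·v(1/2) − 0·v(0) = 0 for any v; take V = H^1(0, 1/2).
Weak formulation: find u (satisfying any essential BC) such that ∫_0^1/2 u'(x) v'(x) dx = ∫_0^1/2 f v dx for all v ∈ V (homogeneous Neumann, so boundary terms vanish).
Substituting f(x) = 4*cos(8*π*x), the right-hand side is ∫_0^1/2 (4*cos(8*π*x)) v dx.
Compatibility check (pure Neumann): taking v ≡ 1 ∈ V gives 0 = ∫_0^1/2 f dx + (0) − (0), i.e. ∫_0^1/2 f dx must equal u'(0) − u'(1/2) = 0. Indeed ∫_0^1/2 (4*cos(8*π*x)) dx = 0, so the data are compatible. The solution is then unique only up to an additive constant (fix it e.g. by requiring ∫_0^1/2 u dx = 0).


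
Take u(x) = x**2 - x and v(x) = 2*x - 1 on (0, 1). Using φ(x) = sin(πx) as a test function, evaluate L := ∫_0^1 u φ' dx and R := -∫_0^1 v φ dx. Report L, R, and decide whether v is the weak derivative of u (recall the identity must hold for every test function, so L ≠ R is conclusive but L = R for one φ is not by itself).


LHS = 0, RHS = 0. Yes, v = u' weakly.

u(x) = x**2 - x, classical derivative u'(x) = 2*x - 1.
φ(x) = sin(πx), so φ'(x) = π*cos(π*x).
Note φ(0) = φ(1) = 0, so the boundary term u·φ vanishes.
LHS = ∫_0^1 u(x) φ'(x) dx = ∫_0^1 (π*x^2*cos(π*x) - π*x*cos(π*x)) dx. Term by term:
  ∫_0^1 π*x^2*cos(π*x) dx = -2/π;  ∫_0^1 -π*x*cos(π*x) dx = 2/π.
Sum: -2/π + 2/π = 0.
So LHS = 0.
∫_0^1 v(x) φ(x) dx = ∫_0^1 (2*x*sin(π*x) - sin(π*x)) dx. Term by term:
  ∫_0^1 -sin(π*x) dx = -2/π;  ∫_0^1 2*x*sin(π*x) dx = 2/π.
Sum: -2/π + 2/π = 0.
So RHS = -∫_0^1 v(x) φ(x) dx = 0.
LHS = RHS, so the identity holds for this test φ.
Moreover u is smooth here and v(x) = u'(x) = 2*x - 1 pointwise, so the identity holds for every test function. Hence v is the weak derivative of u.


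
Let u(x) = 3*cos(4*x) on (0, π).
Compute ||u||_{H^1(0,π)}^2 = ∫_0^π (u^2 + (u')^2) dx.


||u||_{H^1(0,π)}^2 = 153*π/2

u'(x) = -12*sin(4*x).
Expand u² and (u')² and integrate term by term on (0, π), using: for integers n ≥ 1, ∫_0^π sin²(nx) dx = ∫_0^π cos²(nx) dx = π/2; for n ≠ n', ∫_0^π sin(nx)sin(n'x) dx = ∫_0^π cos(nx)cos(n'x) dx = 0; and by product-to-sum, ∫_0^π sin(nx)cos(n'x) dx = ½∫_0^π [sin((n+n')x) + sin((n−n')x)] dx, which is 0 when n+n' is even and 2n/(n²−n'²) when n+n' is odd (it need not vanish on (0, π)).
  u² squared terms: (3)²·∫cos(4x)² dx = 9·π/2 = 9*π/2.
  So ∫_0^π u² dx = 9*π/2.
  (u')² squared terms: (-12)²·∫sin(4x)² dx = 144·π/2 = 72*π.
  So ∫_0^π (u')² dx = 72*π.
||u||_{H^1}^2 = (9*π/2) + (72*π) = 153*π/2.


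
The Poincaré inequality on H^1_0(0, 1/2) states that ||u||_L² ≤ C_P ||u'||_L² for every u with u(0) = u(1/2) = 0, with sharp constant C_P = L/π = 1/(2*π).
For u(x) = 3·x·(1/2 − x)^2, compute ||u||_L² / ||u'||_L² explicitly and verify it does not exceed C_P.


||u||_L² / ||u'||_L² = sqrt(14)/28 < C_P = 1/(2*π).

u(x) = 3·x·(1/2 − x)^2, so u'(x) = 9*x^2 - 6*x + 3/4.
u(x) = 3·x·(1/2 − x)^2 vanishes at x = 0 and x = 1/2, so u ∈ H^1_0(0, 1/2). Differentiate via the product rule and integrate the resulting polynomials term by term.
  ∫_0^1/2 u² dx = ∫_0^1/2 (9*x^6 - 18*x^5 + 27*x^4/2 - 9*x^3/2 + 9*x^2/16) dx. Term by term:
    ∫_0^1/2 9*x^6 dx = 9/896;  ∫_0^1/2 -18*x^5 dx = -3/64;  ∫_0^1/2 27*x^4/2 dx = 27/320;
    ∫_0^1/2 -9*x^3/2 dx = -9/128;  ∫_0^1/2 9*x^2/16 dx = 3/128.
  Sum: 9/896 − 3/64 + 27/320 − 9/128 + 3/128 = 3/4480.
  ∫_0^1/2 (u')² dx = ∫_0^1/2 (81*x^4 - 108*x^3 + 99*x^2/2 - 9*x + 9/16) dx. Term by term:
    ∫_0^1/2 81*x^4 dx = 81/160;  ∫_0^1/2 -108*x^3 dx = -27/16;  ∫_0^1/2 99*x^2/2 dx = 33/16;
    ∫_0^1/2 -9*x dx = -9/8;  ∫_0^1/2 9/16 dx = 9/32.
  Sum: 81/160 − 27/16 + 33/16 − 9/8 + 9/32 = 3/80.
∫_0^1/2 u² dx = 3/4480, so ||u||_L² = sqrt(210)/560.
∫_0^1/2 (u')² dx = 3/80, so ||u'||_L² = sqrt(15)/20.
Ratio ||u||_L² / ||u'||_L² = sqrt(14)/28.
Sharp Poincaré constant on H^1_0(0, 1/2) is C_P = L/π = 1/(2*π), achieved by sin(2*π·x).
A polynomial bump cannot attain the sharp Poincaré constant (only the first sine eigenfunction does), so the ratio is strictly less than C_P, consistent with ||u||_L² ≤ C_P ||u'||_L².


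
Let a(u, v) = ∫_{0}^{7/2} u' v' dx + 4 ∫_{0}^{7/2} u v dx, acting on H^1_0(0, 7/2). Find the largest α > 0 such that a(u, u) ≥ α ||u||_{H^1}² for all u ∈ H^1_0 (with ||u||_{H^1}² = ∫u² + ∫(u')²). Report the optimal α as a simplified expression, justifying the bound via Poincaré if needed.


α = 1

Coercivity of a(·,·) on H^1_0(0, 7/2) means a(u, u) ≥ α ||u||_{H^1}² for every u ∈ H^1_0.
The interval has length L = 7/2, and Poincaré/coercivity depend only on L. Here a(u, u) = ∫(u')² + (4)·∫u².
Here c = 4 ≥ 1, so a(u,u) = ∫(u')² + c∫u² ≥ ∫(u')² + ∫u² = ||u||_{H^1}², i.e. α = 1 works. No larger α is possible: a(u,u) ≥ α||u||_{H^1}² means (1−α)∫(u')² ≥ (α−c)∫u², and for the modes u_n = sin(nπ(x−x₀)/L) (x₀ the left endpoint) one has ∫u_n²/∫(u_n')² = (L/(nπ))² → 0, so a(u_n,u_n)/||u_n||_{H^1}² → 1. Hence the optimal constant is α = 1.
Therefore α = 1.


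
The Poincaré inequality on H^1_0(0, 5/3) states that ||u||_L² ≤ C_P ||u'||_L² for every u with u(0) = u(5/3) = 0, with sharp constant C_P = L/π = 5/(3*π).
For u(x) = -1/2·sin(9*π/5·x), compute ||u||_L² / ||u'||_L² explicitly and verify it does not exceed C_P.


||u||_L² / ||u'||_L² = 5/(9*π) < C_P = 5/(3*π).

u(x) = -1/2·sin(9*π/5·x), so u'(x) = -9*π*cos(9*π*x/5)/10.
Writing u(x) = A·sin(kπx/L) with A = -1/2 and k = 3, use ∫_0^L sin²(kπx/L) dx = L/2 and ∫_0^L cos²(kπx/L) dx = L/2.
u² = 1/4·sin²(9*π/5·x) and (u')² = 81*π^2/100·cos²(9*π/5·x), and each of sin², cos² integrates to L/2 = 5/6 over (0, 5/3).
∫_0^5/3 u² dx = 5/24, so ||u||_L² = sqrt(30)/12.
∫_0^5/3 (u')² dx = 27*π^2/40, so ||u'||_L² = 3*sqrt(30)*π/20.
Ratio ||u||_L² / ||u'||_L² = 5/(9*π).
Sharp Poincaré constant on H^1_0(0, 5/3) is C_P = L/π = 5/(3*π), achieved by sin(3*π/5·x).
This is the k = 3 harmonic; the ratio L/(kπ) is strictly less than C_P = L/π, consistent with the sharp inequality ||u||_L² ≤ C_P ||u'||_L².


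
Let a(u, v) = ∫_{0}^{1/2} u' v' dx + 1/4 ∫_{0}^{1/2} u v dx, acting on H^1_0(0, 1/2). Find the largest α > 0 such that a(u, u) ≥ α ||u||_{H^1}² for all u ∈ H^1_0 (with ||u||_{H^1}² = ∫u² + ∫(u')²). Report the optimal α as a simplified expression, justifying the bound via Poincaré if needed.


α = (1 + 16*π^2)/(4*(1 + 4*π^2))

Coercivity of a(·,·) on H^1_0(0, 1/2) means a(u, u) ≥ α ||u||_{H^1}² for every u ∈ H^1_0.
The interval has length L = 1/2, and Poincaré/coercivity depend only on L. Here a(u, u) = ∫(u')² + (1/4)·∫u².
Here 0 < c = 1/4 < 1. The condition a(u,u) ≥ α||u||_{H^1}² reads (1−α)∫(u')² ≥ (α−c)∫u². Any admissible α is ≤ 1 (rapidly oscillating u have ∫u²/∫(u')² → 0), and α = 1 would force 0 ≥ (1−c)∫u², impossible since c < 1; so 1−α > 0. By the sharp Poincaré inequality on H^1_0 of an interval of length L, ∫(u')² ≥ (π/L)²∫u² with equality for the first sine mode sin(π(x−x₀)/L) (x₀ the left endpoint), so the inequality holds for all u iff (1−α)(π/L)² ≥ α − c, i.e. α ≤ ((π/L)² + c)/((π/L)² + 1) = (1 + c(L/π)²)/(1 + (L/π)²). With (π/L)² = 4*π^2 and c = 1/4, the largest admissible constant is α = ((π/L)² + c)/((π/L)² + 1).
Simplifying, α = (1 + 16*π^2)/(4*(1 + 4*π^2)).


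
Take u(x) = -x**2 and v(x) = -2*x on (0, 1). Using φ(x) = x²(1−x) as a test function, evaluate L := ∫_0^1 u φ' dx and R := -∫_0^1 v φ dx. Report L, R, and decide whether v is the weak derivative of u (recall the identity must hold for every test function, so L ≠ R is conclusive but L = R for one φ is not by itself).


LHS = 1/10, RHS = 1/10. Yes, v = u' weakly.

u(x) = -x**2, classical derivative u'(x) = -2*x.
φ(x) = x²(1−x), so φ'(x) = x*(2 - 3*x).
Note φ(0) = φ(1) = 0, so the boundary term u·φ vanishes.
LHS = ∫_0^1 u(x) φ'(x) dx = ∫_0^1 (3*x^4 - 2*x^3) dx. Term by term:
  ∫_0^1 3*x^4 dx = 3/5;  ∫_0^1 -2*x^3 dx = -1/2.
Sum: 3/5 − 1/2 = 1/10.
So LHS = 1/10.
∫_0^1 v(x) φ(x) dx = ∫_0^1 (2*x^4 - 2*x^3) dx. Term by term:
  ∫_0^1 2*x^4 dx = 2/5;  ∫_0^1 -2*x^3 dx = -1/2.
Sum: 2/5 − 1/2 = -1/10.
So RHS = -∫_0^1 v(x) φ(x) dx = 1/10.
LHS = RHS, so the identity holds for this test φ.
Moreover u is smooth here and v(x) = u'(x) = -2*x pointwise, so the identity holds for every test function. Hence v is the weak derivative of u.


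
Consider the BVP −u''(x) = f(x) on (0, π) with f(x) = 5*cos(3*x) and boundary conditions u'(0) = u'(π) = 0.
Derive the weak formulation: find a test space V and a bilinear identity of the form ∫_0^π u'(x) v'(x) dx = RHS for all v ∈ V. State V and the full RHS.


V = H^1(0, π) (no boundary constraint on v; u is determined up to an additive constant); weak form: ∫_0^π u'v' dx = ∫_0^π (5*cos(3*x)) v dx for all v ∈ V.

Multiply both sides by a test function v and integrate from 0 to π:
  ∫_0^π −u''(x) v(x) dx = ∫_0^π f(x) v(x) dx.
Integrate the LHS by parts once:
  ∫_0^π −u'' v dx = −[u'(x) v(x)]_0^π + ∫_0^π u'(x) v'(x) dx.
Thus ∫_0^π u'(x) v'(x) dx = ∫_0^π f(x) v(x) dx + [u'(x) v(x)]_0^π.
Choose V so that boundary terms are either known or forced to vanish.
u has homogeneous Neumann: u'(0) = u'(π) = 0. So [u' v]_0^π = 0·v(π) − 0·v(0) = 0 for any v; take V = H^1(0, π).
Weak formulation: find u (satisfying any essential BC) such that ∫_0^π u'(x) v'(x) dx = ∫_0^π f v dx for all v ∈ V (homogeneous Neumann, so boundary terms vanish).
Substituting f(x) = 5*cos(3*x), the right-hand side is ∫_0^π (5*cos(3*x)) v dx.
Compatibility check (pure Neumann): taking v ≡ 1 ∈ V gives 0 = ∫_0^π f dx + (0) − (0), i.e. ∫_0^π f dx must equal u'(0) − u'(π) = 0. Indeed ∫_0^π (5*cos(3*x)) dx = 0, so the data are compatible. The solution is then unique only up to an additive constant (fix it e.g. by requiring ∫_0^π u dx = 0).


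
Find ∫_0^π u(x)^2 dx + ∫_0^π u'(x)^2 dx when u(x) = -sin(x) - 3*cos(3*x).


||u||_{H^1(0,π)}^2 = 46*π

u'(x) = 9*sin(3*x) - cos(x).
Expand u² and (u')² and integrate term by term on (0, π), using: for integers n ≥ 1, ∫_0^π sin²(nx) dx = ∫_0^π cos²(nx) dx = π/2; for n ≠ n', ∫_0^π sin(nx)sin(n'x) dx = ∫_0^π cos(nx)cos(n'x) dx = 0; and by product-to-sum, ∫_0^π sin(nx)cos(n'x) dx = ½∫_0^π [sin((n+n')x) + sin((n−n')x)] dx, which is 0 when n+n' is even and 2n/(n²−n'²) when n+n' is odd (it need not vanish on (0, π)).
  u² squared terms: (-1)²·∫sin(x)² dx = 1·π/2 = π/2;  (-3)²·∫cos(3x)² dx = 9·π/2 = 9*π/2.
  u² cross terms: 2·(-1)·(-3)·∫sin(x)·cos(3x) dx = 6·(0) = 0.
  So ∫_0^π u² dx = π/2 + 9*π/2 + 0 = 5*π.
  (u')² squared terms: (-1)²·∫cos(x)² dx = 1·π/2 = π/2;  (9)²·∫sin(3x)² dx = 81·π/2 = 81*π/2.
  (u')² cross terms: 2·(-1)·(9)·∫cos(x)·sin(3x) dx = -18·(0) = 0.
  So ∫_0^π (u')² dx = π/2 + 81*π/2 + 0 = 41*π.
||u||_{H^1}^2 = (5*π) + (41*π) = 46*π.
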